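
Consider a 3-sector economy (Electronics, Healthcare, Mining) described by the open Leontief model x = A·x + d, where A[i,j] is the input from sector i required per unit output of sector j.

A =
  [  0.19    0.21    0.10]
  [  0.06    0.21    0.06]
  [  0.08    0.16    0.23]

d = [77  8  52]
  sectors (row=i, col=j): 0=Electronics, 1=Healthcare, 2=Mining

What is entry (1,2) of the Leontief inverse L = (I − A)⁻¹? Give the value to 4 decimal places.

L[1,2] = 0.1169

Form M = I − A:
  [  0.81   -0.21   -0.10]
  [ -0.06    0.79   -0.06]
  [ -0.08   -0.16    0.77]
Leontief inverse L = M⁻¹:
  [  1.2821    0.3805    0.1962]
  [  0.1092    1.3185    0.1169]
  [  0.1559    0.3135    1.3434]
Total output x = L · d:
  x_0 = 1.2821·77 + 0.3805·8 + 0.1962·52 = 111.9690
  x_1 = 0.1092·77 + 1.3185·8 + 0.1169·52 = 25.0383
  x_2 = 0.1559·77 + 0.3135·8 + 1.3434·52 = 84.3684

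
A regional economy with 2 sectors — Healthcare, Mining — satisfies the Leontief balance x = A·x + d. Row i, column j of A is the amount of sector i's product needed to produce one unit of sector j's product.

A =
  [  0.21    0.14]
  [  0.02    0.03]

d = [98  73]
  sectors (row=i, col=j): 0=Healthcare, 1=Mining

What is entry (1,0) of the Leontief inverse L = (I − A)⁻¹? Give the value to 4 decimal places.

L[1,0] = 0.0262

Form M = I − A:
  [  0.79   -0.14]
  [ -0.02    0.97]
Leontief inverse L = M⁻¹:
  [  1.2705    0.1834]
  [  0.0262    1.0347]
Total output x = L · d:
  x_0 = 1.2705·98 + 0.1834·73 = 137.8913
  x_1 = 0.0262·98 + 1.0347·73 = 78.1009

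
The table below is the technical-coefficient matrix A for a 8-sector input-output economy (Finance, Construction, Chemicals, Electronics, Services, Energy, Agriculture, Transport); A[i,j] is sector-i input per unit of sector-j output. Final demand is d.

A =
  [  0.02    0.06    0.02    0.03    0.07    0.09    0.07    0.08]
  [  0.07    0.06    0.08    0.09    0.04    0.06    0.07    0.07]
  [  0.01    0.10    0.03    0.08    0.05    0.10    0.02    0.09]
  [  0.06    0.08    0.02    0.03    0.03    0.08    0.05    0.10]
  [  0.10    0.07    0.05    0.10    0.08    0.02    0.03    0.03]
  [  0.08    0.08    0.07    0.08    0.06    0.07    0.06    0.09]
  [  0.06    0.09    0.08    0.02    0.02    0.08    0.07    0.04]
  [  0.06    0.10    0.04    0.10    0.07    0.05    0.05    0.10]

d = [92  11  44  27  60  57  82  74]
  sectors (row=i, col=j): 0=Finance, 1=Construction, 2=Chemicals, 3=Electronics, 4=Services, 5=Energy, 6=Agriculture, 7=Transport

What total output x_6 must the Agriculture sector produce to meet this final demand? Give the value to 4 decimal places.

132.6647

Form M = I − A:
  [  0.98   -0.06   -0.02   -0.03   -0.07   -0.09   -0.07   -0.08]
  [ -0.07    0.94   -0.08   -0.09   -0.04   -0.06   -0.07   -0.07]
  [ -0.01   -0.10    0.97   -0.08   -0.05   -0.10   -0.02   -0.09]
  [ -0.06   -0.08   -0.02    0.97   -0.03   -0.08   -0.05   -0.10]
  [ -0.10   -0.07   -0.05   -0.10    0.92   -0.02   -0.03   -0.03]
  [ -0.08   -0.08   -0.07   -0.08   -0.06    0.93   -0.06   -0.09]
  [ -0.06   -0.09   -0.08   -0.02   -0.02   -0.08    0.93   -0.04]
  [ -0.06   -0.10   -0.04   -0.10   -0.07   -0.05   -0.05    0.90]
Leontief inverse L = M⁻¹:
  [  1.0767    0.1323    0.0677    0.0932    0.1179    0.1487    0.1188    0.1472]
  [  0.1314    1.1474    0.1324    0.1611    0.0958    0.1362    0.1279    0.1546]
  [  0.0717    0.1789    1.0804    0.1509    0.1020    0.1652    0.0732    0.1683]
  [  0.1151    0.1536    0.0674    1.0940    0.0793    0.1421    0.1015    0.1718]
  [  0.1545    0.1435    0.0936    0.1615    1.1304    0.0849    0.0806    0.1020]
  [  0.1489    0.1752    0.1280    0.1604    0.1228    1.1516    0.1238    0.1822]
  [  0.1125    0.1647    0.1287    0.0831    0.0678    0.1464    1.1210    0.1116]
  [  0.1289    0.1914    0.0963    0.1785    0.1304    0.1269    0.1121    1.1889]
Total output x = L · d:
  x_0 = 1.0767·92 + 0.1323·11 + 0.0677·44 + 0.0932·27 + 0.1179·60 + 0.1487·57 + 0.1188·82 + 0.1472·74 = 142.1901
  x_1 = 0.1314·92 + 1.1474·11 + 0.1324·44 + 0.1611·27 + 0.0958·60 + 0.1362·57 + 0.1279·82 + 0.1546·74 = 70.3181
  x_2 = 0.0717·92 + 0.1789·11 + 1.0804·44 + 0.1509·27 + 0.1020·60 + 0.1652·57 + 0.0732·82 + 0.1683·74 = 94.1761
  x_3 = 0.1151·92 + 0.1536·11 + 0.0674·44 + 1.0940·27 + 0.0793·60 + 0.1421·57 + 0.1015·82 + 0.1718·74 = 78.6698
  x_4 = 0.1545·92 + 0.1435·11 + 0.0936·44 + 0.1615·27 + 1.1304·60 + 0.0849·57 + 0.0806·82 + 0.1020·74 = 111.0860
  x_5 = 0.1489·92 + 0.1752·11 + 0.1280·44 + 0.1604·27 + 0.1228·60 + 1.1516·57 + 0.1238·82 + 0.1822·74 = 122.2403
  x_6 = 0.1125·92 + 0.1647·11 + 0.1287·44 + 0.0831·27 + 0.0678·60 + 0.1464·57 + 1.1210·82 + 0.1116·74 = 132.6647
  x_7 = 0.1289·92 + 0.1914·11 + 0.0963·44 + 0.1785·27 + 0.1304·60 + 0.1269·57 + 0.1121·82 + 1.1889·74 = 135.2428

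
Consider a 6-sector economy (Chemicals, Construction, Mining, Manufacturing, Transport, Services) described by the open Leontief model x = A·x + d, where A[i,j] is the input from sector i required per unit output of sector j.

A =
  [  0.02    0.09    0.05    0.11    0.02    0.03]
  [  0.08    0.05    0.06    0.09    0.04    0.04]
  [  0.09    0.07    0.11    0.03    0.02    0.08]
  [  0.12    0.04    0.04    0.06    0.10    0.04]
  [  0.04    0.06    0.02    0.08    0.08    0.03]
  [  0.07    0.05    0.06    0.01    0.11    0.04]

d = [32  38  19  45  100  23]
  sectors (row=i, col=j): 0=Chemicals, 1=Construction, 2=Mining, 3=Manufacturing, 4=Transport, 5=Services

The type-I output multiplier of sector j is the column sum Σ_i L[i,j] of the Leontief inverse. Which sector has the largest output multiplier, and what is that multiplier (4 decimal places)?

Form M = I − A:
  [  0.98   -0.09   -0.05   -0.11   -0.02   -0.03]
  [ -0.08    0.95   -0.06   -0.09   -0.04   -0.04]
  [ -0.09   -0.07    0.89   -0.03   -0.02   -0.08]
  [ -0.12   -0.04   -0.04    0.94   -0.10   -0.04]
  [ -0.04   -0.06   -0.02   -0.08    0.92   -0.03]
  [ -0.07   -0.05   -0.06   -0.01   -0.11    0.96]
Leontief inverse L = M⁻¹:
  [  1.0606    0.1183    0.0787    0.1429    0.0517    0.0522]
  [  0.1201    1.0841    0.0915    0.1277    0.0733    0.0642]
  [  0.1329    0.1093    1.1500    0.0684    0.0531    0.1091]
  [  0.1584    0.0787    0.0712    1.1045    0.1362    0.0644]
  [  0.0739    0.0878    0.0435    0.1136    1.1115    0.0491]
  [  0.1020    0.0828    0.0881    0.0459    0.1397    1.0619]
Total output x = L · d:
  x_0 = 1.0606·32 + 0.1183·38 + 0.0787·19 + 0.1429·45 + 0.0517·100 + 0.0522·23 = 52.7303
  x_1 = 0.1201·32 + 1.0841·38 + 0.0915·19 + 0.1277·45 + 0.0733·100 + 0.0642·23 = 61.3319
  x_2 = 0.1329·32 + 0.1093·38 + 1.1500·19 + 0.0684·45 + 0.0531·100 + 0.1091·23 = 41.1540
  x_3 = 0.1584·32 + 0.0787·38 + 0.0712·19 + 1.1045·45 + 0.1362·100 + 0.0644·23 = 74.2135
  x_4 = 0.0739·32 + 0.0878·38 + 0.0435·19 + 0.1136·45 + 1.1115·100 + 0.0491·23 = 123.9191
  x_5 = 0.1020·32 + 0.0828·38 + 0.0881·19 + 0.0459·45 + 0.1397·100 + 1.0619·23 = 48.5419
Output multipliers (column sums of L):
  Chemicals: 1.6479
  Construction: 1.5611
  Mining: 1.5231
  Manufacturing: 1.6029
  Transport: 1.5655
  Services: 1.4008

Chemicals (1.6479)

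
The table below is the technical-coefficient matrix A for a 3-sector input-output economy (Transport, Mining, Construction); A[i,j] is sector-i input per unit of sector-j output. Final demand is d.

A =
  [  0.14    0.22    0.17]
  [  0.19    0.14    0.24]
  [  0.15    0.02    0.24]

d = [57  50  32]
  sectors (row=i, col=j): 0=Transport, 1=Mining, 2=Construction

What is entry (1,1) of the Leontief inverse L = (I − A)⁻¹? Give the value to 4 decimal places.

L[1,1] = 1.2671

Form M = I − A:
  [  0.86   -0.22   -0.17]
  [ -0.19    0.86   -0.24]
  [ -0.15   -0.02    0.76]
Leontief inverse L = M⁻¹:
  [  1.3088    0.3442    0.4014]
  [  0.3639    1.2671    0.4815]
  [  0.2679    0.1013    1.4077]
Total output x = L · d:
  x_0 = 1.3088·57 + 0.3442·50 + 0.4014·32 = 104.6584
  x_1 = 0.3639·57 + 1.2671·50 + 0.4815·32 = 99.5074
  x_2 = 0.2679·57 + 0.1013·50 + 1.4077·32 = 65.3801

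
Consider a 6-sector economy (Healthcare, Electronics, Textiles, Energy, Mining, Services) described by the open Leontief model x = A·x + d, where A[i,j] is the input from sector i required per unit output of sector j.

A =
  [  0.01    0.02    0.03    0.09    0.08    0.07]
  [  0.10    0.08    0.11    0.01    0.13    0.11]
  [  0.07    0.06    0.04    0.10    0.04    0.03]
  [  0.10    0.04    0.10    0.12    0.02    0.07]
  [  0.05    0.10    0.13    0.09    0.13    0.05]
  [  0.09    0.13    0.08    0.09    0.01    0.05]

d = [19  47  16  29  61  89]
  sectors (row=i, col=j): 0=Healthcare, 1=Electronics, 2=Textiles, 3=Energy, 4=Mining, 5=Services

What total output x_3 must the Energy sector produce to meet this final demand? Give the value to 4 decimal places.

Form M = I − A:
  [  0.99   -0.02   -0.03   -0.09   -0.08   -0.07]
  [ -0.10    0.92   -0.11   -0.01   -0.13   -0.11]
  [ -0.07   -0.06    0.96   -0.10   -0.04   -0.03]
  [ -0.10   -0.04   -0.10    0.88   -0.02   -0.07]
  [ -0.05   -0.10   -0.13   -0.09    0.87   -0.05]
  [ -0.09   -0.13   -0.08   -0.09   -0.01    0.95]
Leontief inverse L = M⁻¹:
  [  1.0510    0.0610    0.0783    0.1393    0.1137    0.1032]
  [  0.1640    1.1521    0.1875    0.0888    0.1998    0.1685]
  [  0.1126    0.0985    1.0888    0.1516    0.0794    0.0694]
  [  0.1541    0.0888    0.1573    1.1895    0.0634    0.1176]
  [  0.1205    0.1703    0.2132    0.1727    1.2010    0.1113]
  [  0.1474    0.1819    0.1419    0.1526    0.0635    1.1036]
Total output x = L · d:
  x_0 = 1.0510·19 + 0.0610·47 + 0.0783·16 + 0.1393·29 + 0.1137·61 + 0.1032·89 = 44.2516
  x_1 = 0.1640·19 + 1.1521·47 + 0.1875·16 + 0.0888·29 + 0.1998·61 + 0.1685·89 = 90.0281
  x_2 = 0.1126·19 + 0.0985·47 + 1.0888·16 + 0.1516·29 + 0.0794·61 + 0.0694·89 = 39.6077
  x_3 = 0.1541·19 + 0.0888·47 + 0.1573·16 + 1.1895·29 + 0.0634·61 + 0.1176·89 = 58.4482
  x_4 = 0.1205·19 + 0.1703·47 + 0.2132·16 + 0.1727·29 + 1.2010·61 + 0.1113·89 = 101.8756
  x_5 = 0.1474·19 + 0.1819·47 + 0.1419·16 + 0.1526·29 + 0.0635·61 + 1.1036·89 = 120.1411

58.4482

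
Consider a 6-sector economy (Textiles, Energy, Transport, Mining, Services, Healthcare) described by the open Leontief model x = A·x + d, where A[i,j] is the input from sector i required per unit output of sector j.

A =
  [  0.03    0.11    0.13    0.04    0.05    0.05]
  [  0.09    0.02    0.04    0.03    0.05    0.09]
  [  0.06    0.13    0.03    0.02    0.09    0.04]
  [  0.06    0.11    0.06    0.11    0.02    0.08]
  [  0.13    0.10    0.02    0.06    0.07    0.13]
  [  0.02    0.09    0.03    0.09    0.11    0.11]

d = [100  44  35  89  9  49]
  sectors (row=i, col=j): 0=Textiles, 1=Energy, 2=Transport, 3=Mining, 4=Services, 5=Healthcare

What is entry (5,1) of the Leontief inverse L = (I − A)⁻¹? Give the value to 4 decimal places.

L[5,1] = 0.1578

Form M = I − A:
  [  0.97   -0.11   -0.13   -0.04   -0.05   -0.05]
  [ -0.09    0.98   -0.04   -0.03   -0.05   -0.09]
  [ -0.06   -0.13    0.97   -0.02   -0.09   -0.04]
  [ -0.06   -0.11   -0.06    0.89   -0.02   -0.08]
  [ -0.13   -0.10   -0.02   -0.06    0.93   -0.13]
  [ -0.02   -0.09   -0.03   -0.09   -0.11    0.89]
Leontief inverse L = M⁻¹:
  [  1.0765    0.1702    0.1612    0.0750    0.0968    0.1058]
  [  0.1225    1.0722    0.0706    0.0631    0.0886    0.1371]
  [  0.1052    0.1807    1.0614    0.0532    0.1306    0.0957]
  [  0.1055    0.1743    0.0985    1.1552    0.0662    0.1415]
  [  0.1830    0.1763    0.0684    0.1126    1.1280    0.2061]
  [  0.0734    0.1578    0.0650    0.1406    0.1616    1.1828]
Total output x = L · d:
  x_0 = 1.0765·100 + 0.1702·44 + 0.1612·35 + 0.0750·89 + 0.0968·9 + 0.1058·49 = 133.5058
  x_1 = 0.1225·100 + 1.0722·44 + 0.0706·35 + 0.0631·89 + 0.0886·9 + 0.1371·49 = 75.0239
  x_2 = 0.1052·100 + 0.1807·44 + 1.0614·35 + 0.0532·89 + 0.1306·9 + 0.0957·49 = 66.2137
  x_3 = 0.1055·100 + 0.1743·44 + 0.0985·35 + 1.1552·89 + 0.0662·9 + 0.1415·49 = 132.0097
  x_4 = 0.1830·100 + 0.1763·44 + 0.0684·35 + 0.1126·89 + 1.1280·9 + 0.2061·49 = 58.7157
  x_5 = 0.0734·100 + 0.1578·44 + 0.0650·35 + 0.1406·89 + 0.1616·9 + 1.1828·49 = 88.4812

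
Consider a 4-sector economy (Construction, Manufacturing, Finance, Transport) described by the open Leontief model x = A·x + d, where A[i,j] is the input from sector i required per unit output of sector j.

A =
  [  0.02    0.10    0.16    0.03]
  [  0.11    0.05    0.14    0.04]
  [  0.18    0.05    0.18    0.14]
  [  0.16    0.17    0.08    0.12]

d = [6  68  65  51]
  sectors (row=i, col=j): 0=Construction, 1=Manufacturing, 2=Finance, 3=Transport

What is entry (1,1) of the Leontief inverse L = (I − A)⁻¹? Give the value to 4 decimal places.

L[1,1] = 1.1006

Form M = I − A:
  [  0.98   -0.10   -0.16   -0.03]
  [ -0.11    0.95   -0.14   -0.04]
  [ -0.18   -0.05    0.82   -0.14]
  [ -0.16   -0.17   -0.08    0.88]
Leontief inverse L = M⁻¹:
  [  1.0953    0.1431    0.2462    0.0830]
  [  0.1814    1.1006    0.2324    0.0932]
  [  0.2961    0.1415    1.3236    0.2271]
  [  0.2611    0.2515    0.2100    1.1901]
Total output x = L · d:
  x_0 = 1.0953·6 + 0.1431·68 + 0.2462·65 + 0.0830·51 = 36.5422
  x_1 = 0.1814·6 + 1.1006·68 + 0.2324·65 + 0.0932·51 = 95.7913
  x_2 = 0.2961·6 + 0.1415·68 + 1.3236·65 + 0.2271·51 = 109.0111
  x_3 = 0.2611·6 + 0.2515·68 + 0.2100·65 + 1.1901·51 = 93.0138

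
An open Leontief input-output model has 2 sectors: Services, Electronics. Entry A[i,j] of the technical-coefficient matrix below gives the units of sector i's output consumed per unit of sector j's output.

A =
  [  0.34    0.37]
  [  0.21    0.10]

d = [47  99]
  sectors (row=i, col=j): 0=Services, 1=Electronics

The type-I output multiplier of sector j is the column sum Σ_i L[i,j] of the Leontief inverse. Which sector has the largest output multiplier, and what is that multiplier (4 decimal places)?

Services (2.1499)

Form M = I − A:
  [  0.66   -0.37]
  [ -0.21    0.90]
Leontief inverse L = M⁻¹:
  [  1.7432    0.7166]
  [  0.4067    1.2783]
Total output x = L · d:
  x_0 = 1.7432·47 + 0.7166·99 = 152.8762
  x_1 = 0.4067·47 + 1.2783·99 = 145.6711
Output multipliers (column sums of L):
  Services: 2.1499
  Electronics: 1.9950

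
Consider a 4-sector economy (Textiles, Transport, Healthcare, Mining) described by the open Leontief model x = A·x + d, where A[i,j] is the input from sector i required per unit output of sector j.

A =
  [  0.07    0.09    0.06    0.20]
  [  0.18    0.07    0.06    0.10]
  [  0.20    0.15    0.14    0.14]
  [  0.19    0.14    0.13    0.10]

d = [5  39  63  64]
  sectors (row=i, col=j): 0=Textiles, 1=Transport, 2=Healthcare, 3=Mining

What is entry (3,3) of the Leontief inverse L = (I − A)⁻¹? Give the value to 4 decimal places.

L[3,3] = 1.2557

Form M = I − A:
  [  0.93   -0.09   -0.06   -0.20]
  [ -0.18    0.93   -0.06   -0.10]
  [ -0.20   -0.15    0.86   -0.14]
  [ -0.19   -0.14   -0.13    0.90]
Leontief inverse L = M⁻¹:
  [  1.2060    0.1868    0.1442    0.3112]
  [  0.2970    1.1581    0.1341    0.2155]
  [  0.3904    0.2880    1.2576    0.3144]
  [  0.3572    0.2612    0.2330    1.2557]
Total output x = L · d:
  x_0 = 1.2060·5 + 0.1868·39 + 0.1442·63 + 0.3112·64 = 42.3181
  x_1 = 0.2970·5 + 1.1581·39 + 0.1341·63 + 0.2155·64 = 68.8936
  x_2 = 0.3904·5 + 0.2880·39 + 1.2576·63 + 0.3144·64 = 112.5349
  x_3 = 0.3572·5 + 0.2612·39 + 0.2330·63 + 1.2557·64 = 107.0168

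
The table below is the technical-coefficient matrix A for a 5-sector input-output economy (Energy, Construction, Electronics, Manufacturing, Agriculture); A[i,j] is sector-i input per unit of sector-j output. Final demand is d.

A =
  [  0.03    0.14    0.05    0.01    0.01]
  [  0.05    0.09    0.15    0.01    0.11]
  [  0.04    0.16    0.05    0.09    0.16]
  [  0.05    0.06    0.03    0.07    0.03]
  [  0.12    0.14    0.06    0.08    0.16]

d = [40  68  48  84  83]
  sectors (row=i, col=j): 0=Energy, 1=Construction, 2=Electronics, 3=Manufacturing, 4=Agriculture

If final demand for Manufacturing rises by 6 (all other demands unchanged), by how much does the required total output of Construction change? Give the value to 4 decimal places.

0.3040

Form M = I − A:
  [  0.97   -0.14   -0.05   -0.01   -0.01]
  [ -0.05    0.91   -0.15   -0.01   -0.11]
  [ -0.04   -0.16    0.95   -0.09   -0.16]
  [ -0.05   -0.06   -0.03    0.93   -0.03]
  [ -0.12   -0.14   -0.06   -0.08    0.84]
Leontief inverse L = M⁻¹:
  [  1.0525    0.1879    0.0894    0.0267    0.0551]
  [  0.0965    1.1837    0.2060    0.0507    0.1972]
  [  0.0977    0.2595    1.1190    0.1339    0.2531]
  [  0.0718    0.1030    0.0585    1.0883    0.0643]
  [  0.1803    0.2525    0.1326    0.1255    1.2554]
Total output x = L · d:
  x_0 = 1.0525·40 + 0.1879·68 + 0.0894·48 + 0.0267·84 + 0.0551·83 = 65.9856
  x_1 = 0.0965·40 + 1.1837·68 + 0.2060·48 + 0.0507·84 + 0.1972·83 = 114.8625
  x_2 = 0.0977·40 + 0.2595·68 + 1.1190·48 + 0.1339·84 + 0.2531·83 = 107.5205
  x_3 = 0.0718·40 + 0.1030·68 + 0.0585·48 + 1.0883·84 + 0.0643·83 = 109.4421
  x_4 = 0.1803·40 + 0.2525·68 + 0.1326·48 + 0.1255·84 + 1.2554·83 = 145.4829
Δx_1 = L[1,3] · Δd_3 = 0.0507 · 6 = 0.3040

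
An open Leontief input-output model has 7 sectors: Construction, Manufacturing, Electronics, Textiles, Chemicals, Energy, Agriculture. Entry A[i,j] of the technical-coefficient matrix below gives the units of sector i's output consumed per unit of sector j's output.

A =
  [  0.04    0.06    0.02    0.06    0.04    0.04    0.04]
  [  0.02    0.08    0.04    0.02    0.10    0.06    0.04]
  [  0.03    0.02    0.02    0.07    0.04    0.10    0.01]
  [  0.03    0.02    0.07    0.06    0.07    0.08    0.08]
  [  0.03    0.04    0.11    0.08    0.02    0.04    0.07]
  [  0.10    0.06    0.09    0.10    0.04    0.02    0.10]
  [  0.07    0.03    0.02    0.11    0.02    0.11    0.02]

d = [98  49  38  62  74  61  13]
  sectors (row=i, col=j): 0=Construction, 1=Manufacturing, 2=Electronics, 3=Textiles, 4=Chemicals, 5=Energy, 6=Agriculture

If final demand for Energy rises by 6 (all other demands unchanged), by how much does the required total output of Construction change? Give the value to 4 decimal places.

0.4256

Form M = I − A:
  [  0.96   -0.06   -0.02   -0.06   -0.04   -0.04   -0.04]
  [ -0.02    0.92   -0.04   -0.02   -0.10   -0.06   -0.04]
  [ -0.03   -0.02    0.98   -0.07   -0.04   -0.10   -0.01]
  [ -0.03   -0.02   -0.07    0.94   -0.07   -0.08   -0.08]
  [ -0.03   -0.04   -0.11   -0.08    0.98   -0.04   -0.07]
  [ -0.10   -0.06   -0.09   -0.10   -0.04    0.98   -0.10]
  [ -0.07   -0.03   -0.02   -0.11   -0.02   -0.11    0.98]
Leontief inverse L = M⁻¹:
  [  1.0620    0.0819    0.0468    0.0939    0.0646    0.0709    0.0667]
  [  0.0465    1.1071    0.0751    0.0616    0.1277    0.0956    0.0718]
  [  0.0553    0.0412    1.0505    0.1064    0.0630    0.1278    0.0409]
  [  0.0636    0.0468    0.1075    1.1121    0.0986    0.1243    0.1161]
  [  0.0586    0.0641    0.1405    0.1257    1.0496    0.0850    0.1003]
  [  0.1356    0.0932    0.1283    0.1576    0.0783    1.0764    0.1389]
  [  0.1020    0.0576    0.0564    0.1558    0.0511    0.1471    1.0589]
Total output x = L · d:
  x_0 = 1.0620·98 + 0.0819·49 + 0.0468·38 + 0.0939·62 + 0.0646·74 + 0.0709·61 + 0.0667·13 = 125.6670
  x_1 = 0.0465·98 + 1.1071·49 + 0.0751·38 + 0.0616·62 + 0.1277·74 + 0.0956·61 + 0.0718·13 = 81.6937
  x_2 = 0.0553·98 + 0.0412·49 + 1.0505·38 + 0.1064·62 + 0.0630·74 + 0.1278·61 + 0.0409·13 = 66.9337
  x_3 = 0.0636·98 + 0.0468·49 + 0.1075·38 + 1.1121·62 + 0.0986·74 + 0.1243·61 + 0.1161·13 = 97.9506
  x_4 = 0.0586·98 + 0.0641·49 + 0.1405·38 + 0.1257·62 + 1.0496·74 + 0.0850·61 + 0.1003·13 = 106.1703
  x_5 = 0.1356·98 + 0.0932·49 + 0.1283·38 + 0.1576·62 + 0.0783·74 + 1.0764·61 + 0.1389·13 = 105.7636
  x_6 = 0.1020·98 + 0.0576·49 + 0.0564·38 + 0.1558·62 + 0.0511·74 + 0.1471·61 + 1.0589·13 = 51.1410
Δx_0 = L[0,5] · Δd_5 = 0.0709 · 6 = 0.4256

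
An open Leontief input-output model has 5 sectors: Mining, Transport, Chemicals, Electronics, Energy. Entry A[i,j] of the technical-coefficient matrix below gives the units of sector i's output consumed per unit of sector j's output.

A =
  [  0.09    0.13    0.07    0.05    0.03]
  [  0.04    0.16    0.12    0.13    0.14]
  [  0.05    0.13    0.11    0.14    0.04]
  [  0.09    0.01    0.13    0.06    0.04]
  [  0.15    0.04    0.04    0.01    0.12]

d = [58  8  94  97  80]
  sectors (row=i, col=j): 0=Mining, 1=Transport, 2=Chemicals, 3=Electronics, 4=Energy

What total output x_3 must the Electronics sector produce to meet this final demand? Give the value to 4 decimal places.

139.1533

Form M = I − A:
  [  0.91   -0.13   -0.07   -0.05   -0.03]
  [ -0.04    0.84   -0.12   -0.13   -0.14]
  [ -0.05   -0.13    0.89   -0.14   -0.04]
  [ -0.09   -0.01   -0.13    0.94   -0.04]
  [ -0.15   -0.04   -0.04   -0.01    0.88]
Leontief inverse L = M⁻¹:
  [  1.1398    0.2028    0.1367    0.1099    0.0823]
  [  0.1257    1.2574    0.2210    0.2159    0.2242]
  [  0.1129    0.2101    1.1967    0.2144    0.1014]
  [  0.1349    0.0662    0.1848    1.1085    0.0739]
  [  0.2067    0.1020    0.0898    0.0509    1.1660]
Total output x = L · d:
  x_0 = 1.1398·58 + 0.2028·8 + 0.1367·94 + 0.1099·97 + 0.0823·80 = 97.8303
  x_1 = 0.1257·58 + 1.2574·8 + 0.2210·94 + 0.2159·97 + 0.2242·80 = 77.0035
  x_2 = 0.1129·58 + 0.2101·8 + 1.1967·94 + 0.2144·97 + 0.1014·80 = 149.6204
  x_3 = 0.1349·58 + 0.0662·8 + 0.1848·94 + 1.1085·97 + 0.0739·80 = 139.1533
  x_4 = 0.2067·58 + 0.1020·8 + 0.0898·94 + 0.0509·97 + 1.1660·80 = 119.4671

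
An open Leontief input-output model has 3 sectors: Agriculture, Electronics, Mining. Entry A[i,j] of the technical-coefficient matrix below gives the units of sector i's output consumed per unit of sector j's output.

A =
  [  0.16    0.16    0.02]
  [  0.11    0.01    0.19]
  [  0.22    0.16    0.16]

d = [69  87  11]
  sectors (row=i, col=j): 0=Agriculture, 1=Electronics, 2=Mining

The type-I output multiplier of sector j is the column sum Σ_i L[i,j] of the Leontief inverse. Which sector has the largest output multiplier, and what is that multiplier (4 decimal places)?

Form M = I − A:
  [  0.84   -0.16   -0.02]
  [ -0.11    0.99   -0.19]
  [ -0.22   -0.16    0.84]
Leontief inverse L = M⁻¹:
  [  1.2387    0.2127    0.0776]
  [  0.2075    1.0841    0.2501]
  [  0.3639    0.2622    1.2584]
Total output x = L · d:
  x_0 = 1.2387·69 + 0.2127·87 + 0.0776·11 = 104.8288
  x_1 = 0.2075·69 + 1.0841·87 + 0.2501·11 = 111.3805
  x_2 = 0.3639·69 + 0.2622·87 + 1.2584·11 = 61.7657
Output multipliers (column sums of L):
  Agriculture: 1.8101
  Electronics: 1.5590
  Mining: 1.5862

Agriculture (1.8101)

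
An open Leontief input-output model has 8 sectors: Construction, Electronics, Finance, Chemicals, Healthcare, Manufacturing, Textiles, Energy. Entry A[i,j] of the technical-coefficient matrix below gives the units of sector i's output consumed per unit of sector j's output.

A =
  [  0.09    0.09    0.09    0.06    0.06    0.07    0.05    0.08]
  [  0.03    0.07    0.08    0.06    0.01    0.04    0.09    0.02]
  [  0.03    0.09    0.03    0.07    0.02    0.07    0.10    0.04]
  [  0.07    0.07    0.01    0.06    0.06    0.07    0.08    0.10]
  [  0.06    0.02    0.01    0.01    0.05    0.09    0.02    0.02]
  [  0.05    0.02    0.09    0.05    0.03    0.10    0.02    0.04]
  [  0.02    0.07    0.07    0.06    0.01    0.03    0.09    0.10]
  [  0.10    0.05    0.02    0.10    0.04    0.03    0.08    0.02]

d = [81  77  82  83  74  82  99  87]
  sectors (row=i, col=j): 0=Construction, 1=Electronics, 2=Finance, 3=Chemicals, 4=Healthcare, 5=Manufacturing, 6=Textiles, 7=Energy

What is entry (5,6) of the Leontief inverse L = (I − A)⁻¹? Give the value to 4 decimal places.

L[5,6] = 0.0669

Form M = I − A:
  [  0.91   -0.09   -0.09   -0.06   -0.06   -0.07   -0.05   -0.08]
  [ -0.03    0.93   -0.08   -0.06   -0.01   -0.04   -0.09   -0.02]
  [ -0.03   -0.09    0.97   -0.07   -0.02   -0.07   -0.10   -0.04]
  [ -0.07   -0.07   -0.01    0.94   -0.06   -0.07   -0.08   -0.10]
  [ -0.06   -0.02   -0.01   -0.01    0.95   -0.09   -0.02   -0.02]
  [ -0.05   -0.02   -0.09   -0.05   -0.03    0.90   -0.02   -0.04]
  [ -0.02   -0.07   -0.07   -0.06   -0.01   -0.03    0.91   -0.10]
  [ -0.10   -0.05   -0.02   -0.10   -0.04   -0.03   -0.08    0.98]
Leontief inverse L = M⁻¹:
  [  1.1499    0.1563    0.1461    0.1248    0.0965    0.1357    0.1227    0.1358]
  [  0.0655    1.1177    0.1190    0.1050    0.0318    0.0823    0.1444    0.0625]
  [  0.0716    0.1400    1.0749    0.1195    0.0452    0.1173    0.1576    0.0866]
  [  0.1247    0.1254    0.0594    1.1170    0.0928    0.1258    0.1420    0.1507]
  [  0.0891    0.0469    0.0395    0.0375    1.0683    0.1249    0.0474    0.0454]
  [  0.0903    0.0633    0.1281    0.0936    0.0553    1.1486    0.0669    0.0783]
  [  0.0641    0.1223    0.1106    0.1134    0.0354    0.0746    1.1518    0.1451]
  [  0.1465    0.1025    0.0635    0.1482    0.0701    0.0796    0.1356    1.0707]
Total output x = L · d:
  x_0 = 1.1499·81 + 0.1563·77 + 0.1461·82 + 0.1248·83 + 0.0965·74 + 0.1357·82 + 0.1227·99 + 0.1358·87 = 169.7549
  x_1 = 0.0655·81 + 1.1177·77 + 0.1190·82 + 0.1050·83 + 0.0318·74 + 0.0823·82 + 0.1444·99 + 0.0625·87 = 138.6741
  x_2 = 0.0716·81 + 0.1400·77 + 1.0749·82 + 0.1195·83 + 0.0452·74 + 0.1173·82 + 0.1576·99 + 0.0866·87 = 150.7399
  x_3 = 0.1247·81 + 0.1254·77 + 0.0594·82 + 1.1170·83 + 0.0928·74 + 0.1258·82 + 0.1420·99 + 0.1507·87 = 161.6929
  x_4 = 0.0891·81 + 0.0469·77 + 0.0395·82 + 0.0375·83 + 1.0683·74 + 0.1249·82 + 0.0474·99 + 0.0454·87 = 115.1156
  x_5 = 0.0903·81 + 0.0633·77 + 0.1281·82 + 0.0936·83 + 0.0553·74 + 1.1486·82 + 0.0669·99 + 0.0783·87 = 142.1755
  x_6 = 0.0641·81 + 0.1223·77 + 0.1106·82 + 0.1134·83 + 0.0354·74 + 0.0746·82 + 1.1518·99 + 0.1451·87 = 168.4917
  x_7 = 0.1465·81 + 0.1025·77 + 0.0635·82 + 0.1482·83 + 0.0701·74 + 0.0796·82 + 0.1356·99 + 1.0707·87 = 155.5536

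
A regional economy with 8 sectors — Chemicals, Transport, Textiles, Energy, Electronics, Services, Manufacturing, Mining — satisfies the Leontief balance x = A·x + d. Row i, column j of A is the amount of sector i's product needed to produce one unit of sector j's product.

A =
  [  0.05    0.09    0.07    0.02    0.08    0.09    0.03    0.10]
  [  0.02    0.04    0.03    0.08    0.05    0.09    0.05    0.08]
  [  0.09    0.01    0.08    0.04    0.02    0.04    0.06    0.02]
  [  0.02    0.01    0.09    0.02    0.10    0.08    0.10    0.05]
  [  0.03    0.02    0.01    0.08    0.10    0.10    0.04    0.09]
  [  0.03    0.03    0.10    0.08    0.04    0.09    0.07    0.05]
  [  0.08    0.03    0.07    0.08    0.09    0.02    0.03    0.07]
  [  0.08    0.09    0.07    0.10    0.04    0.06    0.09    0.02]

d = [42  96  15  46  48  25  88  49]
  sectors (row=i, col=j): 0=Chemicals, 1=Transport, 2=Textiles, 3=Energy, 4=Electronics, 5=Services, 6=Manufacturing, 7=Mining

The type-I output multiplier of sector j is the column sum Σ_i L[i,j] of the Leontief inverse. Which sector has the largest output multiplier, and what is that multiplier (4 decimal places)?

Form M = I − A:
  [  0.95   -0.09   -0.07   -0.02   -0.08   -0.09   -0.03   -0.10]
  [ -0.02    0.96   -0.03   -0.08   -0.05   -0.09   -0.05   -0.08]
  [ -0.09   -0.01    0.92   -0.04   -0.02   -0.04   -0.06   -0.02]
  [ -0.02   -0.01   -0.09    0.98   -0.10   -0.08   -0.10   -0.05]
  [ -0.03   -0.02   -0.01   -0.08    0.90   -0.10   -0.04   -0.09]
  [ -0.03   -0.03   -0.10   -0.08   -0.04    0.91   -0.07   -0.05]
  [ -0.08   -0.03   -0.07   -0.08   -0.09   -0.02    0.97   -0.07]
  [ -0.08   -0.09   -0.07   -0.10   -0.04   -0.06   -0.09    0.98]
Leontief inverse L = M⁻¹:
  [  1.1005    0.1312    0.1347    0.0870    0.1411    0.1633    0.0904    0.1579]
  [  0.0611    1.0717    0.0877    0.1345    0.1045    0.1498    0.1033    0.1270]
  [  0.1273    0.0372    1.1275    0.0780    0.0634    0.0858    0.0980    0.0602]
  [  0.0680    0.0409    0.1479    1.0779    0.1571    0.1392    0.1503    0.1006]
  [  0.0728    0.0548    0.0700    0.1397    1.1612    0.1671    0.0970    0.1426]
  [  0.0783    0.0618    0.1648    0.1359    0.0974    1.1520    0.1262    0.1001]
  [  0.1253    0.0656    0.1273    0.1333    0.1500    0.0846    1.0835    0.1230]
  [  0.1308    0.1280    0.1393    0.1613    0.1088    0.1325    0.1504    1.0828]
Total output x = L · d:
  x_0 = 1.1005·42 + 0.1312·96 + 0.1347·15 + 0.0870·46 + 0.1411·48 + 0.1633·25 + 0.0904·88 + 0.1579·49 = 91.3778
  x_1 = 0.0611·42 + 1.0717·96 + 0.0877·15 + 0.1345·46 + 0.1045·48 + 0.1498·25 + 0.1033·88 + 0.1270·49 = 137.0300
  x_2 = 0.1273·42 + 0.0372·96 + 1.1275·15 + 0.0780·46 + 0.0634·48 + 0.0858·25 + 0.0980·88 + 0.0602·49 = 46.1812
  x_3 = 0.0680·42 + 0.0409·96 + 0.1479·15 + 1.0779·46 + 0.1571·48 + 0.1392·25 + 0.1503·88 + 0.1006·49 = 87.7626
  x_4 = 0.0728·42 + 0.0548·96 + 0.0700·15 + 0.1397·46 + 1.1612·48 + 0.1671·25 + 0.0970·88 + 0.1426·49 = 91.2339
  x_5 = 0.0783·42 + 0.0618·96 + 0.1648·15 + 0.1359·46 + 0.0974·48 + 1.1520·25 + 0.1262·88 + 0.1001·49 = 67.4362
  x_6 = 0.1253·42 + 0.0656·96 + 0.1273·15 + 0.1333·46 + 0.1500·48 + 0.0846·25 + 1.0835·88 + 0.1230·49 = 130.2915
  x_7 = 0.1308·42 + 0.1280·96 + 0.1393·15 + 0.1613·46 + 0.1088·48 + 0.1325·25 + 0.1504·88 + 1.0828·49 = 102.1160
Output multipliers (column sums of L):
  Chemicals: 1.7641
  Transport: 1.5912
  Textiles: 1.9992
  Energy: 1.9475
  Electronics: 1.9834
  Services: 2.0744
  Manufacturing: 1.8992
  Mining: 1.8941

Services (2.0744)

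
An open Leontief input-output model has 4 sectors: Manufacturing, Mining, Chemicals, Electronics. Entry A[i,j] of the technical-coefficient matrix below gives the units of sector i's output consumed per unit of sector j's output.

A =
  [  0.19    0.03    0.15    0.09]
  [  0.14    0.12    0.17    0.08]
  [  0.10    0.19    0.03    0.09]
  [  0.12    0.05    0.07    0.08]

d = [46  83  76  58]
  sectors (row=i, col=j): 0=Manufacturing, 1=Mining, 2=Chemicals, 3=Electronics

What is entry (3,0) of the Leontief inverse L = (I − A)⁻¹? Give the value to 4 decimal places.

L[3,0] = 0.2002

Form M = I − A:
  [  0.81   -0.03   -0.15   -0.09]
  [ -0.14    0.88   -0.17   -0.08]
  [ -0.10   -0.19    0.97   -0.09]
  [ -0.12   -0.05   -0.07    0.92]
Leontief inverse L = M⁻¹:
  [  1.3046    0.1035    0.2314    0.1593]
  [  0.2654    1.2115    0.2647    0.1572]
  [  0.2050    0.2571    1.1187    0.1519]
  [  0.2002    0.0989    0.1297    1.1278]
Total output x = L · d:
  x_0 = 1.3046·46 + 0.1035·83 + 0.2314·76 + 0.1593·58 = 95.4222
  x_1 = 0.2654·46 + 1.2115·83 + 0.2647·76 + 0.1572·58 = 141.9958
  x_2 = 0.2050·46 + 0.2571·83 + 1.1187·76 + 0.1519·58 = 124.6013
  x_3 = 0.2002·46 + 0.0989·83 + 0.1297·76 + 1.1278·58 = 92.6876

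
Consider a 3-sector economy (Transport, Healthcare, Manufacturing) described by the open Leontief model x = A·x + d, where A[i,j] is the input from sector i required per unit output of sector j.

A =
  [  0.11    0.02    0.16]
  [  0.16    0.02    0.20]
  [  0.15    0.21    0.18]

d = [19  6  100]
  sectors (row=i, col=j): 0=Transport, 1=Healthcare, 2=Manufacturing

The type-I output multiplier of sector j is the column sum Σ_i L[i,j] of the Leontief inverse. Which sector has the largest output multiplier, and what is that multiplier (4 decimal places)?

Form M = I − A:
  [  0.89   -0.02   -0.16]
  [ -0.16    0.98   -0.20]
  [ -0.15   -0.21    0.82]
Leontief inverse L = M⁻¹:
  [  1.1795    0.0774    0.2490]
  [  0.2496    1.0931    0.3153]
  [  0.2797    0.2941    1.3458]
Total output x = L · d:
  x_0 = 1.1795·19 + 0.0774·6 + 0.2490·100 = 47.7779
  x_1 = 0.2496·19 + 1.0931·6 + 0.3153·100 = 42.8332
  x_2 = 0.2797·19 + 0.2941·6 + 1.3458·100 = 141.6606
Output multipliers (column sums of L):
  Transport: 1.7088
  Healthcare: 1.4646
  Manufacturing: 1.9102

Manufacturing (1.9102)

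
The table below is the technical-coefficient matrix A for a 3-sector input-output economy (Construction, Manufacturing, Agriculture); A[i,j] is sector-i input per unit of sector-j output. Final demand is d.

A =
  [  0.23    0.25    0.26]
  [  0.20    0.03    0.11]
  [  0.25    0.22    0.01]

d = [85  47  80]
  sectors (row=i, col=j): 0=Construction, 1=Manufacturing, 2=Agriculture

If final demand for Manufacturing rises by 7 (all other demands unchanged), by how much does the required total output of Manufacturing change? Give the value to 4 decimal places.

Form M = I − A:
  [  0.77   -0.25   -0.26]
  [ -0.20    0.97   -0.11]
  [ -0.25   -0.22    0.99]
Leontief inverse L = M⁻¹:
  [  1.5868    0.5165    0.4741]
  [  0.3822    1.1820    0.2317]
  [  0.4856    0.3931    1.1813]
Total output x = L · d:
  x_0 = 1.5868·85 + 0.5165·47 + 0.4741·80 = 197.0827
  x_1 = 0.3822·85 + 1.1820·47 + 0.2317·80 = 106.5828
  x_2 = 0.4856·85 + 0.3931·47 + 1.1813·80 = 154.2615
Δx_1 = L[1,1] · Δd_1 = 1.1820 · 7 = 8.2740

8.2740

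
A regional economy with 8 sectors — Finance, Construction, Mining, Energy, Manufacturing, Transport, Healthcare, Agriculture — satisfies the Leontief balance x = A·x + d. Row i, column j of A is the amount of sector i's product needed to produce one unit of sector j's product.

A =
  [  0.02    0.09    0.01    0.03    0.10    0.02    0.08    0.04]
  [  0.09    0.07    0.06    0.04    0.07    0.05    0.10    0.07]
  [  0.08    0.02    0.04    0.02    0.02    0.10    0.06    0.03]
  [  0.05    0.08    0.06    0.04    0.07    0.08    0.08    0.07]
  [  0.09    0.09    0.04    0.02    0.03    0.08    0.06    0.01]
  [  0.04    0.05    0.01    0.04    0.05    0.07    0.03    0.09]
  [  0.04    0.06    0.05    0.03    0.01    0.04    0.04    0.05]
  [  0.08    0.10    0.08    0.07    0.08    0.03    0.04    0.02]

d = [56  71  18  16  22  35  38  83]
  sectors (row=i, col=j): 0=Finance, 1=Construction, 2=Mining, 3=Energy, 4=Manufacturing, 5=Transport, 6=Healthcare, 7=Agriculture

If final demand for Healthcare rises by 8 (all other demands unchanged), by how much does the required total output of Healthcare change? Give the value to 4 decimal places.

Form M = I − A:
  [  0.98   -0.09   -0.01   -0.03   -0.10   -0.02   -0.08   -0.04]
  [ -0.09    0.93   -0.06   -0.04   -0.07   -0.05   -0.10   -0.07]
  [ -0.08   -0.02    0.96   -0.02   -0.02   -0.10   -0.06   -0.03]
  [ -0.05   -0.08   -0.06    0.96   -0.07   -0.08   -0.08   -0.07]
  [ -0.09   -0.09   -0.04   -0.02    0.97   -0.08   -0.06   -0.01]
  [ -0.04   -0.05   -0.01   -0.04   -0.05    0.93   -0.03   -0.09]
  [ -0.04   -0.06   -0.05   -0.03   -0.01   -0.04    0.96   -0.05]
  [ -0.08   -0.10   -0.08   -0.07   -0.08   -0.03   -0.04    0.98]
Leontief inverse L = M⁻¹:
  [  1.0652    0.1406    0.0420    0.0544    0.1350    0.0589    0.1238    0.0718]
  [  0.1477    1.1379    0.1012    0.0742    0.1212    0.1026    0.1589    0.1145]
  [  0.1143    0.0631    1.0634    0.0427    0.0544    0.1347    0.0963    0.0626]
  [  0.1075    0.1447    0.1003    1.0738    0.1188    0.1330    0.1362    0.1149]
  [  0.1323    0.1403    0.0684    0.0455    1.0706    0.1199    0.1064    0.0481]
  [  0.0822    0.1005    0.0405    0.0668    0.0893    1.1072    0.0707    0.1227]
  [  0.0748    0.0989    0.0751    0.0512    0.0413    0.0717    1.0752    0.0779]
  [  0.1354    0.1616    0.1176    0.1000    0.1281    0.0824    0.0986    1.0621]
Total output x = L · d:
  x_0 = 1.0652·56 + 0.1406·71 + 0.0420·18 + 0.0544·16 + 0.1350·22 + 0.0589·35 + 0.1238·38 + 0.0718·83 = 86.9592
  x_1 = 0.1477·56 + 1.1379·71 + 0.1012·18 + 0.0742·16 + 0.1212·22 + 0.1026·35 + 0.1589·38 + 0.1145·83 = 113.8697
  x_2 = 0.1143·56 + 0.0631·71 + 1.0634·18 + 0.0427·16 + 0.0544·22 + 0.1347·35 + 0.0963·38 + 0.0626·83 = 45.4725
  x_3 = 0.1075·56 + 0.1447·71 + 0.1003·18 + 1.0738·16 + 0.1188·22 + 0.1330·35 + 0.1362·38 + 0.1149·83 = 57.2615
  x_4 = 0.1323·56 + 0.1403·71 + 0.0684·18 + 0.0455·16 + 1.0706·22 + 0.1199·35 + 0.1064·38 + 0.0481·83 = 55.1138
  x_5 = 0.0822·56 + 0.1005·71 + 0.0405·18 + 0.0668·16 + 0.0893·22 + 1.1072·35 + 0.0707·38 + 0.1227·83 = 67.1302
  x_6 = 0.0748·56 + 0.0989·71 + 0.0751·18 + 0.0512·16 + 0.0413·22 + 0.0717·35 + 1.0752·38 + 0.0779·83 = 64.1225
  x_7 = 0.1354·56 + 0.1616·71 + 0.1176·18 + 0.1000·16 + 0.1281·22 + 0.0824·35 + 0.0986·38 + 1.0621·83 = 120.3854
Δx_6 = L[6,6] · Δd_6 = 1.0752 · 8 = 8.6018

8.6018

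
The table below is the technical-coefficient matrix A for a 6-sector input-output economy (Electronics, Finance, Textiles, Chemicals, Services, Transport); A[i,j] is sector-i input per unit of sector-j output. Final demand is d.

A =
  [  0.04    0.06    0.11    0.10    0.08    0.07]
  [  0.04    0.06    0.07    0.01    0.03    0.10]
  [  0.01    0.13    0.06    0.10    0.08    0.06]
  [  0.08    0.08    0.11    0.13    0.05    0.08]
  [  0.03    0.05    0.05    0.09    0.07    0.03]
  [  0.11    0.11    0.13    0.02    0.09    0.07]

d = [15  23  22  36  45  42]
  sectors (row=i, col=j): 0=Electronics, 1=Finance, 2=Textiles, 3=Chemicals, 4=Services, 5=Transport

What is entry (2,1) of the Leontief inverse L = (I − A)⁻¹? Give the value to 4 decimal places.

Form M = I − A:
  [  0.96   -0.06   -0.11   -0.10   -0.08   -0.07]
  [ -0.04    0.94   -0.07   -0.01   -0.03   -0.10]
  [ -0.01   -0.13    0.94   -0.10   -0.08   -0.06]
  [ -0.08   -0.08   -0.11    0.87   -0.05   -0.08]
  [ -0.03   -0.05   -0.05   -0.09    0.93   -0.03]
  [ -0.11   -0.11   -0.13   -0.02   -0.09    0.93]
Leontief inverse L = M⁻¹:
  [  1.0810    0.1295    0.1797    0.1631    0.1335    0.1252]
  [  0.0690    1.1082    0.1185    0.0445    0.0676    0.1380]
  [  0.0495    0.1917    1.1243    0.1528    0.1264    0.1141]
  [  0.1293    0.1606    0.1942    1.2034    0.1119    0.1467]
  [  0.0586    0.0956    0.0980    0.1351    1.1057    0.0683]
  [  0.1514    0.1859    0.2061    0.0849    0.1509    1.1321]
Total output x = L · d:
  x_0 = 1.0810·15 + 0.1295·23 + 0.1797·22 + 0.1631·36 + 0.1335·45 + 0.1252·42 = 40.2842
  x_1 = 0.0690·15 + 1.1082·23 + 0.1185·22 + 0.0445·36 + 0.0676·45 + 0.1380·42 = 39.5695
  x_2 = 0.0495·15 + 0.1917·23 + 1.1243·22 + 0.1528·36 + 0.1264·45 + 0.1141·42 = 45.8675
  x_3 = 0.1293·15 + 0.1606·23 + 0.1942·22 + 1.2034·36 + 0.1119·45 + 0.1467·42 = 64.4227
  x_4 = 0.0586·15 + 0.0956·23 + 0.0980·22 + 0.1351·36 + 1.1057·45 + 0.0683·42 = 62.7232
  x_5 = 0.1514·15 + 0.1859·23 + 0.2061·22 + 0.0849·36 + 0.1509·45 + 1.1321·42 = 68.4734

L[2,1] = 0.1917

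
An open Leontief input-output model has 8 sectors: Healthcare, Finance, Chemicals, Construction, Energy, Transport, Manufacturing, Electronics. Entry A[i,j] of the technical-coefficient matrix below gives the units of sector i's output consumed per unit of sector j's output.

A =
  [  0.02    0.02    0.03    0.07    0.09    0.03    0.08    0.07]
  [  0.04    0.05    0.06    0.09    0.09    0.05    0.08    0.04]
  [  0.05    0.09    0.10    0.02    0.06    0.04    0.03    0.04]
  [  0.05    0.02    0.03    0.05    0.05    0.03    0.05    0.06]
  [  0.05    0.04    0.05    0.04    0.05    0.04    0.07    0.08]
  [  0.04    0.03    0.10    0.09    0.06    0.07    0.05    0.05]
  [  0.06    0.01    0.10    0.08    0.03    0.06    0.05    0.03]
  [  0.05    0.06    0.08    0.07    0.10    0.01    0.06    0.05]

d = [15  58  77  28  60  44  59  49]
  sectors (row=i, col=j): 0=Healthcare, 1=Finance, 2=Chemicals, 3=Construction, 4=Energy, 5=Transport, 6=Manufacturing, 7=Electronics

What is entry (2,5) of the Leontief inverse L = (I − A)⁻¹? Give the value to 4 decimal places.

L[2,5] = 0.0717

Form M = I − A:
  [  0.98   -0.02   -0.03   -0.07   -0.09   -0.03   -0.08   -0.07]
  [ -0.04    0.95   -0.06   -0.09   -0.09   -0.05   -0.08   -0.04]
  [ -0.05   -0.09    0.90   -0.02   -0.06   -0.04   -0.03   -0.04]
  [ -0.05   -0.02   -0.03    0.95   -0.05   -0.03   -0.05   -0.06]
  [ -0.05   -0.04   -0.05   -0.04    0.95   -0.04   -0.07   -0.08]
  [ -0.04   -0.03   -0.10   -0.09   -0.06    0.93   -0.05   -0.05]
  [ -0.06   -0.01   -0.10   -0.08   -0.03   -0.06    0.95   -0.03]
  [ -0.05   -0.06   -0.08   -0.07   -0.10   -0.01   -0.06    0.95]
Leontief inverse L = M⁻¹:
  [  1.0543    0.0477    0.0791    0.1132    0.1343    0.0584    0.1211    0.1084]
  [  0.0809    1.0843    0.1194    0.1427    0.1441    0.0862    0.1300    0.0864]
  [  0.0846    0.1253    1.1540    0.0661    0.1115    0.0717    0.0746    0.0798]
  [  0.0774    0.0433    0.0701    1.0866    0.0888    0.0532    0.0847    0.0921]
  [  0.0843    0.0704    0.1022    0.0861    1.0987    0.0695    0.1129    0.1187]
  [  0.0798    0.0665    0.1602    0.1403    0.1142    1.1051    0.0974    0.0951]
  [  0.0934    0.0407    0.1513    0.1224    0.0760    0.0900    1.0898    0.0682]
  [  0.0890    0.0954    0.1361    0.1189    0.1538    0.0431    0.1088    1.0951]
Total output x = L · d:
  x_0 = 1.0543·15 + 0.0477·58 + 0.0791·77 + 0.1132·28 + 0.1343·60 + 0.0584·44 + 0.1211·59 + 0.1084·49 = 50.9256
  x_1 = 0.0809·15 + 1.0843·58 + 0.1194·77 + 0.1427·28 + 0.1441·60 + 0.0862·44 + 0.1300·59 + 0.0864·49 = 101.6364
  x_2 = 0.0846·15 + 0.1253·58 + 1.1540·77 + 0.0661·28 + 0.1115·60 + 0.0717·44 + 0.0746·59 + 0.0798·49 = 117.4061
  x_3 = 0.0774·15 + 0.0433·58 + 0.0701·77 + 1.0866·28 + 0.0888·60 + 0.0532·44 + 0.0847·59 + 0.0921·49 = 56.6677
  x_4 = 0.0843·15 + 0.0704·58 + 0.1022·77 + 0.0861·28 + 1.0987·60 + 0.0695·44 + 0.1129·59 + 0.1187·49 = 97.0914
  x_5 = 0.0798·15 + 0.0665·58 + 0.1602·77 + 0.1403·28 + 0.1142·60 + 1.1051·44 + 0.0974·59 + 0.0951·49 = 87.2001
  x_6 = 0.0934·15 + 0.0407·58 + 0.1513·77 + 0.1224·28 + 0.0760·60 + 0.0900·44 + 1.0898·59 + 0.0682·49 = 94.9969
  x_7 = 0.0890·15 + 0.0954·58 + 0.1361·77 + 0.1189·28 + 0.1538·60 + 0.0431·44 + 0.1088·59 + 1.0951·49 = 91.8786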